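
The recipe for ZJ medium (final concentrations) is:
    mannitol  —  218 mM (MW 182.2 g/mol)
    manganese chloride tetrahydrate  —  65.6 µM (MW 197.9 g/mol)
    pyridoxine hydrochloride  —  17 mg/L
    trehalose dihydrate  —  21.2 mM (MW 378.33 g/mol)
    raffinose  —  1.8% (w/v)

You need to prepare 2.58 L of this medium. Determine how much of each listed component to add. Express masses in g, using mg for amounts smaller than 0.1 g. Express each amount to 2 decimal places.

mannitol 102.48 g; manganese chloride tetrahydrate 33.49 mg; pyridoxine hydrochloride 43.86 mg; trehalose dihydrate 20.69 g; raffinose 46.44 g

Working volume: 2.58 L.
mannitol: 218 mmol/L × 182.2 g/mol × 2.58 L ÷ 1000 = 102.48 g
manganese chloride tetrahydrate: 65.6 µmol/L × 197.9 g/mol × 2.58 L ÷ 1000 = 33.49 mg
pyridoxine hydrochloride: 17 mg/L × 2.58 L = 43.86 mg
trehalose dihydrate: 21.2 mmol/L × 378.33 g/mol × 2.58 L ÷ 1000 = 20.69 g
raffinose: 1.8% w/v = 18 g/L → 18 × 2.58 L = 46.44 g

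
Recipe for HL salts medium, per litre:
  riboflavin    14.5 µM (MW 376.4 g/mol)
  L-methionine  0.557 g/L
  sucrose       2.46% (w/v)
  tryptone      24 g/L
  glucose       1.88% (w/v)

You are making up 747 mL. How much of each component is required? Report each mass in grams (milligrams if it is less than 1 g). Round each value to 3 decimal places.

riboflavin 4.077 mg; L-methionine 416.079 mg; sucrose 18.376 g; tryptone 17.928 g; glucose 14.044 g

Target volume = 747 mL = 0.747 L.
riboflavin: 14.5 µmol/L × 376.4 g/mol × 0.747 L ÷ 1000 = 4.077 mg
L-methionine: 0.557 g/L × 0.747 L = 0.416079 g = 416.079 mg
sucrose: 2.46% w/v = 24.6 g/L → 24.6 × 0.747 L = 18.376 g
tryptone: 24 g/L × 0.747 L = 17.928 g
glucose: 1.88 g per 100 mL × 747 mL ÷ 100 = 14.044 g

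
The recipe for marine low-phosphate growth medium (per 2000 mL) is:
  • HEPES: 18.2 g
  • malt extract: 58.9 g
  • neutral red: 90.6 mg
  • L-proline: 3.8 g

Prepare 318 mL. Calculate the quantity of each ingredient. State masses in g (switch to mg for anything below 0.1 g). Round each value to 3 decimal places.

HEPES 2.894 g; malt extract 9.365 g; neutral red 14.405 mg; L-proline 0.604 g

Scale factor = 318 mL / 2000 mL = 0.159.
HEPES: 18.2 g × (318 mL / 2000 mL) = 2.894 g
malt extract: 58.9 g × (318 mL / 2000 mL) = 9.365 g
neutral red: 90.6 mg × (318 mL / 2000 mL) = 14.405 mg
L-proline: 3.8 g × (318 mL / 2000 mL) = 0.604 g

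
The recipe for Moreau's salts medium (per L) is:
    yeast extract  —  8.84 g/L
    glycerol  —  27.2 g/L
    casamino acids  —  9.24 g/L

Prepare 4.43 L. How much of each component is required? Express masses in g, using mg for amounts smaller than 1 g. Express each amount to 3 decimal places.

yeast extract 39.161 g; glycerol 120.496 g; casamino acids 40.933 g

Working volume: 4.43 L.
yeast extract: 8.84 g/L × 4.43 L = 39.161 g
glycerol: 27.2 g/L × 4.43 L = 120.496 g
casamino acids: 9.24 g/L × 4.43 L = 40.933 g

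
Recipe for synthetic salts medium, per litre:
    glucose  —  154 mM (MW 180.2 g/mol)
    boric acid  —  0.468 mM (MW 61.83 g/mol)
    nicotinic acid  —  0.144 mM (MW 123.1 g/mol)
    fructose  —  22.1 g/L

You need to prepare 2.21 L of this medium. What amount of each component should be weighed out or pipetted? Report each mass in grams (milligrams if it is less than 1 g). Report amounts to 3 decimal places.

Scale factor relative to 1 L: 2.21.
glucose: 154 mmol/L × 180.2 g/mol × 2.21 L ÷ 1000 = 61.329 g
boric acid: 0.468 mmol/L × 61.83 mg/mmol × 2.21 L = 63.950 mg
nicotinic acid: 0.144 mmol/L × 123.1 mg/mmol × 2.21 L = 39.175 mg
fructose: 22.1 g/L × 2.21 L = 48.841 g

glucose 61.329 g; boric acid 63.950 mg; nicotinic acid 39.175 mg; fructose 48.841 g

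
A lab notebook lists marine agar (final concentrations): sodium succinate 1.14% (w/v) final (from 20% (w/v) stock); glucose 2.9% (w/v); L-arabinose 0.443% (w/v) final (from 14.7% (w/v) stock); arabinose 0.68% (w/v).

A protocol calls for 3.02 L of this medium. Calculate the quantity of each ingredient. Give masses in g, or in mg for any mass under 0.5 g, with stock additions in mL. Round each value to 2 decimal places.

sodium succinate 172.14 mL; glucose 87.58 g; L-arabinose 91.01 mL; arabinose 20.54 g

Scale factor relative to 1 L: 3.02.
sodium succinate: V = C2·V2/C1 = 1.14% ÷ 20% × 3020 mL = 172.14 mL
glucose: 2.9 g per 100 mL × 3020 mL ÷ 100 = 87.58 g
L-arabinose: dilute stock: 0.443% ÷ 14.7% × 3020 mL = 91.01 mL
arabinose: 0.68% w/v = 6.8 g/L → 6.8 × 3.02 L = 20.54 g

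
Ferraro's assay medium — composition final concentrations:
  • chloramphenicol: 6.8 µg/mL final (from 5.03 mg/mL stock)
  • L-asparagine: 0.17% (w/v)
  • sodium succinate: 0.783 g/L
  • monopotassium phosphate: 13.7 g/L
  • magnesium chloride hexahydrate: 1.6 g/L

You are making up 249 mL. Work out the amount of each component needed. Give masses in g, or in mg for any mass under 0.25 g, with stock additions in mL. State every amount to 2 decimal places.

chloramphenicol 0.34 mL; L-asparagine 0.42 g; sodium succinate 194.97 mg; monopotassium phosphate 3.41 g; magnesium chloride hexahydrate 0.40 g

Scale factor relative to 1 L: 0.249.
chloramphenicol: C1V1 = C2V2 → 6.8 µg/mL × 249 mL ÷ 5030 µg/mL = 0.34 mL
L-asparagine: 0.17% w/v = 1.7 g/L → 1.7 × 0.249 L = 0.42 g
sodium succinate: 0.783 g/L × 0.249 L = 0.194967 g = 194.97 mg
monopotassium phosphate: 13.7 g/L × 0.249 L = 3.41 g
magnesium chloride hexahydrate: 1.6 g/L × 0.249 L = 0.40 g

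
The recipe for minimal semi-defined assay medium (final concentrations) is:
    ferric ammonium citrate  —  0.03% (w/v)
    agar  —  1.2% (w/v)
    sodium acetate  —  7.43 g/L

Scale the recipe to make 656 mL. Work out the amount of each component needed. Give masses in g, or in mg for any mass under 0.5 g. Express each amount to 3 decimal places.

Working volume: 656 mL = 0.656 L.
ferric ammonium citrate: 0.03 g per 100 mL × 656 mL ÷ 100 = 0.1968 g = 196.800 mg
agar: 1.2% w/v = 12 g/L → 12 × 0.656 L = 7.872 g
sodium acetate: 7.43 g/L × 0.656 L = 4.874 g

ferric ammonium citrate 196.800 mg; agar 7.872 g; sodium acetate 4.874 g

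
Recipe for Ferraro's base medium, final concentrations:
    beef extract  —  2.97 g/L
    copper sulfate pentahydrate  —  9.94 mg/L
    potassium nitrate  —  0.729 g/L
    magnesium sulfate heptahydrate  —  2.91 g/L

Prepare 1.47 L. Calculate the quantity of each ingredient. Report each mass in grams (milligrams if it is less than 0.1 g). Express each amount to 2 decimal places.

Working volume: 1.47 L.
beef extract: 2.97 g/L × 1.47 L = 4.37 g
copper sulfate pentahydrate: 9.94 mg/L × 1.47 L = 14.61 mg
potassium nitrate: 0.729 g/L × 1.47 L = 1.07 g
magnesium sulfate heptahydrate: 2.91 g/L × 1.47 L = 4.28 g

beef extract 4.37 g; copper sulfate pentahydrate 14.61 mg; potassium nitrate 1.07 g; magnesium sulfate heptahydrate 4.28 g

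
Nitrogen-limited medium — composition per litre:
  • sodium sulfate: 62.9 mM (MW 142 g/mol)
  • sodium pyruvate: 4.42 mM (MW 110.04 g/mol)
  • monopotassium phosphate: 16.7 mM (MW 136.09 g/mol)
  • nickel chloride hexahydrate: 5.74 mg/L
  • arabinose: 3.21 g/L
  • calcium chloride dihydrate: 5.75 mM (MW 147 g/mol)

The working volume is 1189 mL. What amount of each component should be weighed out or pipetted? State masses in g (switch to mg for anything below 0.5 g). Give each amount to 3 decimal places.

Scale factor relative to 1 L: 1.189.
sodium sulfate: 62.9 mmol/L × 142 g/mol × 1.189 L ÷ 1000 = 10.620 g
sodium pyruvate: 4.42 mmol/L × 110.04 g/mol × 1.189 L ÷ 1000 = 0.578 g
monopotassium phosphate: 16.7 mmol/L × 136.09 g/mol × 1.189 L ÷ 1000 = 2.702 g
nickel chloride hexahydrate: 5.74 mg/L × 1.189 L = 6.825 mg
arabinose: 3.21 g/L × 1.189 L = 3.817 g
calcium chloride dihydrate: 5.75 mmol/L × 147 g/mol × 1.189 L ÷ 1000 = 1.005 g

sodium sulfate 10.620 g; sodium pyruvate 0.578 g; monopotassium phosphate 2.702 g; nickel chloride hexahydrate 6.825 mg; arabinose 3.817 g; calcium chloride dihydrate 1.005 g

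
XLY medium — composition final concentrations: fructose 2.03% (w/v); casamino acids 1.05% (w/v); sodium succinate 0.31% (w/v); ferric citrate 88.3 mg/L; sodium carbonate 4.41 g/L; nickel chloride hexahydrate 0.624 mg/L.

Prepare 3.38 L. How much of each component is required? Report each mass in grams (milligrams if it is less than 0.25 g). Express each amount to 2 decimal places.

Scale factor relative to 1 L: 3.38.
fructose: 2.03 g per 100 mL × 3380 mL ÷ 100 = 68.61 g
casamino acids: 1.05 g per 100 mL × 3380 mL ÷ 100 = 35.49 g
sodium succinate: 0.31% w/v = 3.1 g/L → 3.1 × 3.38 L = 10.48 g
ferric citrate: 88.3 mg/L × 3.38 L = 298.454 mg = 0.30 g
sodium carbonate: 4.41 g/L × 3.38 L = 14.91 g
nickel chloride hexahydrate: 0.624 mg/L × 3.38 L = 2.11 mg

fructose 68.61 g; casamino acids 35.49 g; sodium succinate 10.48 g; ferric citrate 0.30 g; sodium carbonate 14.91 g; nickel chloride hexahydrate 2.11 mg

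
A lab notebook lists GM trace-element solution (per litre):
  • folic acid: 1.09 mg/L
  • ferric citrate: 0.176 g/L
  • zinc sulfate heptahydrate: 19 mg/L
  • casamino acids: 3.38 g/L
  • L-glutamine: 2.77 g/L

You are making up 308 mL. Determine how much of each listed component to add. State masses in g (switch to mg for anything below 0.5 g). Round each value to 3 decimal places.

folic acid 0.336 mg; ferric citrate 54.208 mg; zinc sulfate heptahydrate 5.852 mg; casamino acids 1.041 g; L-glutamine 0.853 g

Working volume: 308 mL = 0.308 L.
folic acid: 1.09 mg/L × 0.308 L = 0.336 mg
ferric citrate: 0.176 g/L × 0.308 L = 0.054208 g = 54.208 mg
zinc sulfate heptahydrate: 19 mg/L × 0.308 L = 5.852 mg
casamino acids: 3.38 g/L × 0.308 L = 1.041 g
L-glutamine: 2.77 g/L × 0.308 L = 0.853 g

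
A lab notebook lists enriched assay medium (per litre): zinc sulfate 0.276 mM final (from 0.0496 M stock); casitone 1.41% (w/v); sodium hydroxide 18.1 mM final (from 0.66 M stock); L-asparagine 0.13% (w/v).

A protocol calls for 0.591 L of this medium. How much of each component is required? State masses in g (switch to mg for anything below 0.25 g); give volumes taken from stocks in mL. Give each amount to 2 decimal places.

Scale factor relative to 1 L: 0.591.
zinc sulfate: C1V1 = C2V2 → 0.276 mM × 591 mL ÷ 49.6 mM = 3.29 mL
casitone: 1.41 g per 100 mL × 591 mL ÷ 100 = 8.33 g
sodium hydroxide: C1V1 = C2V2 → 18.1 mM × 591 mL ÷ 660 mM = 16.21 mL
L-asparagine: 0.13% w/v = 1.3 g/L → 1.3 × 0.591 L = 0.77 g

zinc sulfate 3.29 mL; casitone 8.33 g; sodium hydroxide 16.21 mL; L-asparagine 0.77 g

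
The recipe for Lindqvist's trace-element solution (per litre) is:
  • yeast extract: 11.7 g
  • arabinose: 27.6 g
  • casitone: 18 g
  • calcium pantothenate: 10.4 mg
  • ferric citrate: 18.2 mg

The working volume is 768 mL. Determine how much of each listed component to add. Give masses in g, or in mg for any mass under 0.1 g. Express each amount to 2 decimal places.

yeast extract 8.99 g; arabinose 21.20 g; casitone 13.82 g; calcium pantothenate 7.99 mg; ferric citrate 13.98 mg

Scale factor = 768 mL / 1000 mL = 0.768.
yeast extract: 11.7 g × (768 mL / 1000 mL) = 8.99 g
arabinose: 27.6 g × (768 mL / 1000 mL) = 21.20 g
casitone: 18 g × (768 mL / 1000 mL) = 13.82 g
calcium pantothenate: 10.4 mg × (768 mL / 1000 mL) = 7.99 mg
ferric citrate: 18.2 mg × (768 mL / 1000 mL) = 13.98 mg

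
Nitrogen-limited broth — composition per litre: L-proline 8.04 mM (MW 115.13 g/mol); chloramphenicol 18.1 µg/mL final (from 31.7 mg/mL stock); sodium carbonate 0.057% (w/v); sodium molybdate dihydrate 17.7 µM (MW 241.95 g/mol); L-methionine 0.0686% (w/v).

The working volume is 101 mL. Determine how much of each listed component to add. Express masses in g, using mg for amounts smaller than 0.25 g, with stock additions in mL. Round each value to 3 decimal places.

L-proline 93.490 mg; chloramphenicol 0.058 mL; sodium carbonate 57.570 mg; sodium molybdate dihydrate 0.433 mg; L-methionine 69.286 mg

Scale factor relative to 1 L: 0.101.
L-proline: 8.04 mmol/L × 115.13 mg/mmol × 0.101 L = 93.490 mg
chloramphenicol: C1V1 = C2V2 → 18.1 µg/mL × 101 mL ÷ 31700 µg/mL = 0.058 mL
sodium carbonate: 0.057 g per 100 mL × 101 mL ÷ 100 = 0.05757 g = 57.570 mg
sodium molybdate dihydrate: 17.7 µmol/L × 241.95 g/mol × 0.101 L ÷ 1000 = 0.433 mg
L-methionine: 0.0686 g per 100 mL × 101 mL ÷ 100 = 0.069286 g = 69.286 mg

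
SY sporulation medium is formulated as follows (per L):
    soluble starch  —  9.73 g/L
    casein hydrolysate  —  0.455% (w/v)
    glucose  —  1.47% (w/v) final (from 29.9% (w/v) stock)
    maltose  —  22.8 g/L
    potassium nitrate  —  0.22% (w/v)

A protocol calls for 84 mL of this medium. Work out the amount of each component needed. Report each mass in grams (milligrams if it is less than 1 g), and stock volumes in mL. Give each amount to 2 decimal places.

Target volume = 84 mL = 0.084 L.
soluble starch: 9.73 g/L × 0.084 L = 0.81732 g = 817.32 mg
casein hydrolysate: 0.455% w/v = 4.55 g/L → 4.55 × 0.084 L = 0.3822 g = 382.20 mg
glucose: C1V1 = C2V2 → 1.47% ÷ 29.9% × 84 mL = 4.13 mL
maltose: 22.8 g/L × 0.084 L = 1.92 g
potassium nitrate: 0.22% w/v = 2.2 g/L → 2.2 × 0.084 L = 0.1848 g = 184.80 mg

soluble starch 817.32 mg; casein hydrolysate 382.20 mg; glucose 4.13 mL; maltose 1.92 g; potassium nitrate 184.80 mg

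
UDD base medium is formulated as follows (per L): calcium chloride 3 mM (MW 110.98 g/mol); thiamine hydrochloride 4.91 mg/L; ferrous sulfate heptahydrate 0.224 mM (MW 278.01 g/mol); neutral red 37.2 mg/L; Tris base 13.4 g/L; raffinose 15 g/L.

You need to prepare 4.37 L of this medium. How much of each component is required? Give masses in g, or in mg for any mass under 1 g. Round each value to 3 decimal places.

Working volume: 4.37 L.
calcium chloride: 3 mmol/L × 110.98 g/mol × 4.37 L ÷ 1000 = 1.455 g
thiamine hydrochloride: 4.91 mg/L × 4.37 L = 21.457 mg
ferrous sulfate heptahydrate: 0.224 mmol/L × 278.01 mg/mmol × 4.37 L = 272.138 mg
neutral red: 37.2 mg/L × 4.37 L = 162.564 mg
Tris base: 13.4 g/L × 4.37 L = 58.558 g
raffinose: 15 g/L × 4.37 L = 65.550 g

calcium chloride 1.455 g; thiamine hydrochloride 21.457 mg; ferrous sulfate heptahydrate 272.138 mg; neutral red 162.564 mg; Tris base 58.558 g; raffinose 65.550 g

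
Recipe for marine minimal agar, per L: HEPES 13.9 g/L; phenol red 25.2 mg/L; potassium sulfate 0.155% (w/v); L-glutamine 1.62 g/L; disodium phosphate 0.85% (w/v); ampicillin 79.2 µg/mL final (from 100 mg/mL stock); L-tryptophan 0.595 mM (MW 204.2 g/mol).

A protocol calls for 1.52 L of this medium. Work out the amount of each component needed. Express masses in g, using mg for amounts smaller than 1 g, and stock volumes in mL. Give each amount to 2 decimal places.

Working volume: 1.52 L.
HEPES: 13.9 g/L × 1.52 L = 21.13 g
phenol red: 25.2 mg/L × 1.52 L = 38.30 mg
potassium sulfate: 0.155 g per 100 mL × 1520 mL ÷ 100 = 2.36 g
L-glutamine: 1.62 g/L × 1.52 L = 2.46 g
disodium phosphate: 0.85% w/v = 8.5 g/L → 8.5 × 1.52 L = 12.92 g
ampicillin: V = C2·V2/C1 = 79.2 µg/mL × 1520 mL ÷ 100000 µg/mL = 1.20 mL
L-tryptophan: 0.595 mmol/L × 204.2 mg/mmol × 1.52 L = 184.68 mg

HEPES 21.13 g; phenol red 38.30 mg; potassium sulfate 2.36 g; L-glutamine 2.46 g; disodium phosphate 12.92 g; ampicillin 1.20 mL; L-tryptophan 184.68 mg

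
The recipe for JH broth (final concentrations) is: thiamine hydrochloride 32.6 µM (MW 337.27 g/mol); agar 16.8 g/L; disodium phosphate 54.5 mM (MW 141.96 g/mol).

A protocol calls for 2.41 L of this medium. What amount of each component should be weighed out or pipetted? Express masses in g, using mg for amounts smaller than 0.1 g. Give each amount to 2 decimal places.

Working volume: 2.41 L.
thiamine hydrochloride: 32.6 µmol/L × 337.27 g/mol × 2.41 L ÷ 1000 = 26.50 mg
agar: 16.8 g/L × 2.41 L = 40.49 g
disodium phosphate: 54.5 mmol/L × 141.96 g/mol × 2.41 L ÷ 1000 = 18.65 g

thiamine hydrochloride 26.50 mg; agar 40.49 g; disodium phosphate 18.65 g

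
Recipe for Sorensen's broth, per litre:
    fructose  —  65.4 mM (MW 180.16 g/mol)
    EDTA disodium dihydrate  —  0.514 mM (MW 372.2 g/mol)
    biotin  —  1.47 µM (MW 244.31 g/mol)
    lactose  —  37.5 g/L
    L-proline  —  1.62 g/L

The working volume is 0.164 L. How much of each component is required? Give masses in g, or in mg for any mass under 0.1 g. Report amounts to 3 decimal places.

fructose 1.932 g; EDTA disodium dihydrate 31.375 mg; biotin 0.059 mg; lactose 6.150 g; L-proline 0.266 g

Working volume: 0.164 L.
fructose: 65.4 mmol/L × 180.16 g/mol × 0.164 L ÷ 1000 = 1.932 g
EDTA disodium dihydrate: 0.514 mmol/L × 372.2 mg/mmol × 0.164 L = 31.375 mg
biotin: 1.47 µmol/L × 244.31 g/mol × 0.164 L ÷ 1000 = 0.059 mg
lactose: 37.5 g/L × 0.164 L = 6.150 g
L-proline: 1.62 g/L × 0.164 L = 0.266 g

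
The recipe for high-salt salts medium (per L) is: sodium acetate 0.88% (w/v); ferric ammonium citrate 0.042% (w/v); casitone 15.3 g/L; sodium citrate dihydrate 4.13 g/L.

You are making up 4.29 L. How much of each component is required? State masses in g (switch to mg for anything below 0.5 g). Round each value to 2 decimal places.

sodium acetate 37.75 g; ferric ammonium citrate 1.80 g; casitone 65.64 g; sodium citrate dihydrate 17.72 g

Working volume: 4.29 L.
sodium acetate: 0.88 g per 100 mL × 4290 mL ÷ 100 = 37.75 g
ferric ammonium citrate: 0.042 g per 100 mL × 4290 mL ÷ 100 = 1.80 g
casitone: 15.3 g/L × 4.29 L = 65.64 g
sodium citrate dihydrate: 4.13 g/L × 4.29 L = 17.72 g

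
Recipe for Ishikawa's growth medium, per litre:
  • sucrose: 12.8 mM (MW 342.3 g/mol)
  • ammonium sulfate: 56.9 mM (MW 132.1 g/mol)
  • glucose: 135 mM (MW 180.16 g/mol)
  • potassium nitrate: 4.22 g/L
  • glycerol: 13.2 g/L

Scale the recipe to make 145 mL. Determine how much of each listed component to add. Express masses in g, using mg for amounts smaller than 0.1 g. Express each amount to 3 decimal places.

sucrose 0.635 g; ammonium sulfate 1.090 g; glucose 3.527 g; potassium nitrate 0.612 g; glycerol 1.914 g

Target volume = 145 mL = 0.145 L.
sucrose: 12.8 mmol/L × 342.3 g/mol × 0.145 L ÷ 1000 = 0.635 g
ammonium sulfate: 56.9 mmol/L × 132.1 g/mol × 0.145 L ÷ 1000 = 1.090 g
glucose: 135 mmol/L × 180.16 g/mol × 0.145 L ÷ 1000 = 3.527 g
potassium nitrate: 4.22 g/L × 0.145 L = 0.612 g
glycerol: 13.2 g/L × 0.145 L = 1.914 g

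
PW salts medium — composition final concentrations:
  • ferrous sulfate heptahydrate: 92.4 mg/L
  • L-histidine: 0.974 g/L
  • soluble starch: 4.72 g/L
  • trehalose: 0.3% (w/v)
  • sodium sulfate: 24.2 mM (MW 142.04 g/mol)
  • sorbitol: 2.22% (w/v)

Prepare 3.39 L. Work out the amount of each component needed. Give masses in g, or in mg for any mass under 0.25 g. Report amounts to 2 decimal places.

ferrous sulfate heptahydrate 0.31 g; L-histidine 3.30 g; soluble starch 16.00 g; trehalose 10.17 g; sodium sulfate 11.65 g; sorbitol 75.26 g

Working volume: 3.39 L.
ferrous sulfate heptahydrate: 92.4 mg/L × 3.39 L = 313.236 mg = 0.31 g
L-histidine: 0.974 g/L × 3.39 L = 3.30 g
soluble starch: 4.72 g/L × 3.39 L = 16.00 g
trehalose: 0.3% w/v = 3 g/L → 3 × 3.39 L = 10.17 g
sodium sulfate: 24.2 mmol/L × 142.04 g/mol × 3.39 L ÷ 1000 = 11.65 g
sorbitol: 2.22 g per 100 mL × 3390 mL ÷ 100 = 75.26 g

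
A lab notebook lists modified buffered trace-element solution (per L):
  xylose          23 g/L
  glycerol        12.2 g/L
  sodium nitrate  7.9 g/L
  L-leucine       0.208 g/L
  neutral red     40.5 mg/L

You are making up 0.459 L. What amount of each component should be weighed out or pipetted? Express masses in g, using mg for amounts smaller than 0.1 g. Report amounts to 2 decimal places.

Working volume: 0.459 L.
xylose: 23 g/L × 0.459 L = 10.56 g
glycerol: 12.2 g/L × 0.459 L = 5.60 g
sodium nitrate: 7.9 g/L × 0.459 L = 3.63 g
L-leucine: 0.208 g/L × 0.459 L = 0.095472 g = 95.47 mg
neutral red: 40.5 mg/L × 0.459 L = 18.59 mg

xylose 10.56 g; glycerol 5.60 g; sodium nitrate 3.63 g; L-leucine 95.47 mg; neutral red 18.59 mg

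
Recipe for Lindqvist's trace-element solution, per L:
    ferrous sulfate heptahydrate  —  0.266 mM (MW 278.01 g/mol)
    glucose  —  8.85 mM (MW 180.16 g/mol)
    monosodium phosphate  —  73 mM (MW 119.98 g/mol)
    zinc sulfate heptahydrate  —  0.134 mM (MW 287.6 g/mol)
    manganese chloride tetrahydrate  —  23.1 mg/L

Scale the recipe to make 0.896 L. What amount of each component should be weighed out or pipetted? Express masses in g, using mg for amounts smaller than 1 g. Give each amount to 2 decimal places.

Working volume: 0.896 L.
ferrous sulfate heptahydrate: 0.266 mmol/L × 278.01 mg/mmol × 0.896 L = 66.26 mg
glucose: 8.85 mmol/L × 180.16 g/mol × 0.896 L ÷ 1000 = 1.43 g
monosodium phosphate: 73 mmol/L × 119.98 g/mol × 0.896 L ÷ 1000 = 7.85 g
zinc sulfate heptahydrate: 0.134 mmol/L × 287.6 mg/mmol × 0.896 L = 34.53 mg
manganese chloride tetrahydrate: 23.1 mg/L × 0.896 L = 20.70 mg

ferrous sulfate heptahydrate 66.26 mg; glucose 1.43 g; monosodium phosphate 7.85 g; zinc sulfate heptahydrate 34.53 mg; manganese chloride tetrahydrate 20.70 mg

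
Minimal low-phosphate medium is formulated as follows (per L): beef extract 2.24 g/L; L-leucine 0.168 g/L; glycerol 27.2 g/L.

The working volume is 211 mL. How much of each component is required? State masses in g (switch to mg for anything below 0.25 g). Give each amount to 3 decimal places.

Scale factor relative to 1 L: 0.211.
beef extract: 2.24 g/L × 0.211 L = 0.473 g
L-leucine: 0.168 g/L × 0.211 L = 0.035448 g = 35.448 mg
glycerol: 27.2 g/L × 0.211 L = 5.739 g

beef extract 0.473 g; L-leucine 35.448 mg; glycerol 5.739 g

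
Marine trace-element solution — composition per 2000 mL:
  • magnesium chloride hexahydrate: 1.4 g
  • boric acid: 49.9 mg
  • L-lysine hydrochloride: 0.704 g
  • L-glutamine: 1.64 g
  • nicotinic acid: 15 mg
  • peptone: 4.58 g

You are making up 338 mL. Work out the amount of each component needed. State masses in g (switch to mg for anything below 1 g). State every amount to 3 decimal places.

Scale factor = 338 mL / 2000 mL = 0.169.
magnesium chloride hexahydrate: 1.4 g × (338 mL / 2000 mL) = 0.2366 g = 236.600 mg
boric acid: 49.9 mg × (338 mL / 2000 mL) = 8.433 mg
L-lysine hydrochloride: 0.704 g × (338 mL / 2000 mL) = 0.118976 g = 118.976 mg
L-glutamine: 1.64 g × (338 mL / 2000 mL) = 0.27716 g = 277.160 mg
nicotinic acid: 15 mg × (338 mL / 2000 mL) = 2.535 mg
peptone: 4.58 g × (338 mL / 2000 mL) = 0.77402 g = 774.020 mg

magnesium chloride hexahydrate 236.600 mg; boric acid 8.433 mg; L-lysine hydrochloride 118.976 mg; L-glutamine 277.160 mg; nicotinic acid 2.535 mg; peptone 774.020 mg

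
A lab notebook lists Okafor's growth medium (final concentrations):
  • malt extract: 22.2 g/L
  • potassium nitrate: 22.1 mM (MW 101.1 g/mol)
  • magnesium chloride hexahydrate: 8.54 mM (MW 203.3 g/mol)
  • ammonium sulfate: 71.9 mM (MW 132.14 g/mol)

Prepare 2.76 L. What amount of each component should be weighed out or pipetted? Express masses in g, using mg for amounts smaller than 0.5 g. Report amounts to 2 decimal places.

malt extract 61.27 g; potassium nitrate 6.17 g; magnesium chloride hexahydrate 4.79 g; ammonium sulfate 26.22 g

Scale factor relative to 1 L: 2.76.
malt extract: 22.2 g/L × 2.76 L = 61.27 g
potassium nitrate: 22.1 mmol/L × 101.1 g/mol × 2.76 L ÷ 1000 = 6.17 g
magnesium chloride hexahydrate: 8.54 mmol/L × 203.3 g/mol × 2.76 L ÷ 1000 = 4.79 g
ammonium sulfate: 71.9 mmol/L × 132.14 g/mol × 2.76 L ÷ 1000 = 26.22 g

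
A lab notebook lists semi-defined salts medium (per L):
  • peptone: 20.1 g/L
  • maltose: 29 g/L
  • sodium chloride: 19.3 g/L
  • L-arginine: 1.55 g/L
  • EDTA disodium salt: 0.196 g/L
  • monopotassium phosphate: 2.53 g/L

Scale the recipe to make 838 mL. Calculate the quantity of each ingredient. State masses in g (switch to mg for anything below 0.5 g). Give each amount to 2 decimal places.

Working volume: 838 mL = 0.838 L.
peptone: 20.1 g/L × 0.838 L = 16.84 g
maltose: 29 g/L × 0.838 L = 24.30 g
sodium chloride: 19.3 g/L × 0.838 L = 16.17 g
L-arginine: 1.55 g/L × 0.838 L = 1.30 g
EDTA disodium salt: 0.196 g/L × 0.838 L = 0.164248 g = 164.25 mg
monopotassium phosphate: 2.53 g/L × 0.838 L = 2.12 g

peptone 16.84 g; maltose 24.30 g; sodium chloride 16.17 g; L-arginine 1.30 g; EDTA disodium salt 164.25 mg; monopotassium phosphate 2.12 g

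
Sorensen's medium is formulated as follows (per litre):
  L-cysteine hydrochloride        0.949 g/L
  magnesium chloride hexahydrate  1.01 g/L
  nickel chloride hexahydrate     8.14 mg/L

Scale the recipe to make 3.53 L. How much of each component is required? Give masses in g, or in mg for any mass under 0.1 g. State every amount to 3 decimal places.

L-cysteine hydrochloride 3.350 g; magnesium chloride hexahydrate 3.565 g; nickel chloride hexahydrate 28.734 mg

Working volume: 3.53 L.
L-cysteine hydrochloride: 0.949 g/L × 3.53 L = 3.350 g
magnesium chloride hexahydrate: 1.01 g/L × 3.53 L = 3.565 g
nickel chloride hexahydrate: 8.14 mg/L × 3.53 L = 28.734 mg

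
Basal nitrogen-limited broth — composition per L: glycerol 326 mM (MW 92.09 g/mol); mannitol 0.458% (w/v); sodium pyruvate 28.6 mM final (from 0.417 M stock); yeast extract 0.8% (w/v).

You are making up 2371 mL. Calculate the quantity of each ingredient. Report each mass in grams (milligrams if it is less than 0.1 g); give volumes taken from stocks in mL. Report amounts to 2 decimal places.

Working volume: 2371 mL = 2.371 L.
glycerol: 326 mmol/L × 92.09 g/mol × 2.371 L ÷ 1000 = 71.18 g
mannitol: 0.458% w/v = 4.58 g/L → 4.58 × 2.371 L = 10.86 g
sodium pyruvate: dilute stock: 28.6 mM × 2371 mL ÷ 417 mM = 162.62 mL
yeast extract: 0.8 g per 100 mL × 2371 mL ÷ 100 = 18.97 g

glycerol 71.18 g; mannitol 10.86 g; sodium pyruvate 162.62 mL; yeast extract 18.97 g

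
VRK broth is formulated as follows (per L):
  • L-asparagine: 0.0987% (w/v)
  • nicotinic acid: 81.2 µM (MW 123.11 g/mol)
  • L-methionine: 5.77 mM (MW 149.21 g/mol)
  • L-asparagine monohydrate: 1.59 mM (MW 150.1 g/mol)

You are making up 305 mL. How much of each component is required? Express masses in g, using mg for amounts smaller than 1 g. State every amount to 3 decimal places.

L-asparagine 301.035 mg; nicotinic acid 3.049 mg; L-methionine 262.587 mg; L-asparagine monohydrate 72.791 mg

Target volume = 305 mL = 0.305 L.
L-asparagine: 0.0987% w/v = 0.987 g/L → 0.987 × 0.305 L = 0.301035 g = 301.035 mg
nicotinic acid: 81.2 µmol/L × 123.11 g/mol × 0.305 L ÷ 1000 = 3.049 mg
L-methionine: 5.77 mmol/L × 149.21 mg/mmol × 0.305 L = 262.587 mg
L-asparagine monohydrate: 1.59 mmol/L × 150.1 mg/mmol × 0.305 L = 72.791 mg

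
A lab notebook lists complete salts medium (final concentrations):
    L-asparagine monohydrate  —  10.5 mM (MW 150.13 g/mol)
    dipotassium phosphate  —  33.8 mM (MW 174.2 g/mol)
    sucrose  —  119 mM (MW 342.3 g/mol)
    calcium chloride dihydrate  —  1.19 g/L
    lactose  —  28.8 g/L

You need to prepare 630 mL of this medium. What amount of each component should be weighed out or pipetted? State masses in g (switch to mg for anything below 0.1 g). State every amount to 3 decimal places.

L-asparagine monohydrate 0.993 g; dipotassium phosphate 3.709 g; sucrose 25.662 g; calcium chloride dihydrate 0.750 g; lactose 18.144 g

Scale factor relative to 1 L: 0.63.
L-asparagine monohydrate: 10.5 mmol/L × 150.13 g/mol × 0.63 L ÷ 1000 = 0.993 g
dipotassium phosphate: 33.8 mmol/L × 174.2 g/mol × 0.63 L ÷ 1000 = 3.709 g
sucrose: 119 mmol/L × 342.3 g/mol × 0.63 L ÷ 1000 = 25.662 g
calcium chloride dihydrate: 1.19 g/L × 0.63 L = 0.750 g
lactose: 28.8 g/L × 0.63 L = 18.144 g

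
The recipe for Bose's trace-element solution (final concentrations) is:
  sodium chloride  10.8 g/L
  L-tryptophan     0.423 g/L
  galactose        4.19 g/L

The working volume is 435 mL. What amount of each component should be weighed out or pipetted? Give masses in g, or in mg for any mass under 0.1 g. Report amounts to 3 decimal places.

Scale factor relative to 1 L: 0.435.
sodium chloride: 10.8 g/L × 0.435 L = 4.698 g
L-tryptophan: 0.423 g/L × 0.435 L = 0.184 g
galactose: 4.19 g/L × 0.435 L = 1.823 g

sodium chloride 4.698 g; L-tryptophan 0.184 g; galactose 1.823 g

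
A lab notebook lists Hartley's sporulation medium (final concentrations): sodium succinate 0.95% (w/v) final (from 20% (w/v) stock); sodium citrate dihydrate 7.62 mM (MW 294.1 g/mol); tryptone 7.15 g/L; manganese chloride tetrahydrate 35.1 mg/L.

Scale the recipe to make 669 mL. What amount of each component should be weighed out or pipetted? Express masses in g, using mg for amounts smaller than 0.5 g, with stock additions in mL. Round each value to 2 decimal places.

Working volume: 669 mL = 0.669 L.
sodium succinate: V = C2·V2/C1 = 0.95% ÷ 20% × 669 mL = 31.78 mL
sodium citrate dihydrate: 7.62 mmol/L × 294.1 g/mol × 0.669 L ÷ 1000 = 1.50 g
tryptone: 7.15 g/L × 0.669 L = 4.78 g
manganese chloride tetrahydrate: 35.1 mg/L × 0.669 L = 23.48 mg

sodium succinate 31.78 mL; sodium citrate dihydrate 1.50 g; tryptone 4.78 g; manganese chloride tetrahydrate 23.48 mg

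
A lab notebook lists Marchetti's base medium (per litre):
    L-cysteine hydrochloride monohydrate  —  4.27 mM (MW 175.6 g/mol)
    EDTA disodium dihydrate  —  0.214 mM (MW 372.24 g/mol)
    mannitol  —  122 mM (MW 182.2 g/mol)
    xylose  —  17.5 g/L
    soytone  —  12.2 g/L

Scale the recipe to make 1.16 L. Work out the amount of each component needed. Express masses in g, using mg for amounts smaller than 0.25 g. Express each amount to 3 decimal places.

L-cysteine hydrochloride monohydrate 0.870 g; EDTA disodium dihydrate 92.405 mg; mannitol 25.785 g; xylose 20.300 g; soytone 14.152 g

Working volume: 1.16 L.
L-cysteine hydrochloride monohydrate: 4.27 mmol/L × 175.6 g/mol × 1.16 L ÷ 1000 = 0.870 g
EDTA disodium dihydrate: 0.214 mmol/L × 372.24 mg/mmol × 1.16 L = 92.405 mg
mannitol: 122 mmol/L × 182.2 g/mol × 1.16 L ÷ 1000 = 25.785 g
xylose: 17.5 g/L × 1.16 L = 20.300 g
soytone: 12.2 g/L × 1.16 L = 14.152 g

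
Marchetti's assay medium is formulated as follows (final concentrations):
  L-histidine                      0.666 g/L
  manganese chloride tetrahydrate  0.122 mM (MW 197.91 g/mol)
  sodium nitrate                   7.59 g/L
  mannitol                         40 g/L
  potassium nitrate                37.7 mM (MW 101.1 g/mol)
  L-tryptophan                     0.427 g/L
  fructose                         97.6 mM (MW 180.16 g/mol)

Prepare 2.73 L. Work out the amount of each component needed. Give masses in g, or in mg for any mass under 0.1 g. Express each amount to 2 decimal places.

Scale factor relative to 1 L: 2.73.
L-histidine: 0.666 g/L × 2.73 L = 1.82 g
manganese chloride tetrahydrate: 0.122 mmol/L × 197.91 mg/mmol × 2.73 L = 65.92 mg
sodium nitrate: 7.59 g/L × 2.73 L = 20.72 g
mannitol: 40 g/L × 2.73 L = 109.20 g
potassium nitrate: 37.7 mmol/L × 101.1 g/mol × 2.73 L ÷ 1000 = 10.41 g
L-tryptophan: 0.427 g/L × 2.73 L = 1.17 g
fructose: 97.6 mmol/L × 180.16 g/mol × 2.73 L ÷ 1000 = 48.00 g

L-histidine 1.82 g; manganese chloride tetrahydrate 65.92 mg; sodium nitrate 20.72 g; mannitol 109.20 g; potassium nitrate 10.41 g; L-tryptophan 1.17 g; fructose 48.00 g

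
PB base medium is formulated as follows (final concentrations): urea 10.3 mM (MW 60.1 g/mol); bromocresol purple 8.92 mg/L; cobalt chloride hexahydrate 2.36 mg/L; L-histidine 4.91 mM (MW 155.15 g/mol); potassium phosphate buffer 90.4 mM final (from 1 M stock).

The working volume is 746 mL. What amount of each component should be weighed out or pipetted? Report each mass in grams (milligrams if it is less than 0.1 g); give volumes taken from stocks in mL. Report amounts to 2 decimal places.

Working volume: 746 mL = 0.746 L.
urea: 10.3 mmol/L × 60.1 g/mol × 0.746 L ÷ 1000 = 0.46 g
bromocresol purple: 8.92 mg/L × 0.746 L = 6.65 mg
cobalt chloride hexahydrate: 2.36 mg/L × 0.746 L = 1.76 mg
L-histidine: 4.91 mmol/L × 155.15 g/mol × 0.746 L ÷ 1000 = 0.57 g
potassium phosphate buffer: dilute stock: 90.4 mM × 746 mL ÷ 1000 mM = 67.44 mL

urea 0.46 g; bromocresol purple 6.65 mg; cobalt chloride hexahydrate 1.76 mg; L-histidine 0.57 g; potassium phosphate buffer 67.44 mL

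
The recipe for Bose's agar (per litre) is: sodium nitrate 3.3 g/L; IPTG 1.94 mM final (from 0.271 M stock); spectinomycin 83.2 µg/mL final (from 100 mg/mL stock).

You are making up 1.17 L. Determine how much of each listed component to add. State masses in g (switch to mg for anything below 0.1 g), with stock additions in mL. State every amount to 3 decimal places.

sodium nitrate 3.861 g; IPTG 8.376 mL; spectinomycin 0.973 mL

Working volume: 1.17 L.
sodium nitrate: 3.3 g/L × 1.17 L = 3.861 g
IPTG: V = C2·V2/C1 = 1.94 mM × 1170 mL ÷ 271 mM = 8.376 mL
spectinomycin: dilute stock: 83.2 µg/mL × 1170 mL ÷ 100000 µg/mL = 0.973 mL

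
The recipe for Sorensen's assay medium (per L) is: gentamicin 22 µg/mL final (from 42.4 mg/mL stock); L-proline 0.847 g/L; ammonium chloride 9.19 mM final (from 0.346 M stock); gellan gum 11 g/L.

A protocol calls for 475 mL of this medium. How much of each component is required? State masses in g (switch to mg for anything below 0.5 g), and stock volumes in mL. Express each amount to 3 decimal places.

gentamicin 0.246 mL; L-proline 402.325 mg; ammonium chloride 12.616 mL; gellan gum 5.225 g

Working volume: 475 mL = 0.475 L.
gentamicin: C1V1 = C2V2 → 22 µg/mL × 475 mL ÷ 42400 µg/mL = 0.246 mL
L-proline: 0.847 g/L × 0.475 L = 0.402325 g = 402.325 mg
ammonium chloride: V = C2·V2/C1 = 9.19 mM × 475 mL ÷ 346 mM = 12.616 mL
gellan gum: 11 g/L × 0.475 L = 5.225 g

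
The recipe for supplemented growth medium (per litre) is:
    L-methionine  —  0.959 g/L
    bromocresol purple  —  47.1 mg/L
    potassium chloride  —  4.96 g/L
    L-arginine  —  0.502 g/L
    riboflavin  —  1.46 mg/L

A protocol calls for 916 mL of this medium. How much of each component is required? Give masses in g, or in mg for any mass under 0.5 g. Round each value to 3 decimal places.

L-methionine 0.878 g; bromocresol purple 43.144 mg; potassium chloride 4.543 g; L-arginine 459.832 mg; riboflavin 1.337 mg

Working volume: 916 mL = 0.916 L.
L-methionine: 0.959 g/L × 0.916 L = 0.878 g
bromocresol purple: 47.1 mg/L × 0.916 L = 43.144 mg
potassium chloride: 4.96 g/L × 0.916 L = 4.543 g
L-arginine: 0.502 g/L × 0.916 L = 0.459832 g = 459.832 mg
riboflavin: 1.46 mg/L × 0.916 L = 1.337 mg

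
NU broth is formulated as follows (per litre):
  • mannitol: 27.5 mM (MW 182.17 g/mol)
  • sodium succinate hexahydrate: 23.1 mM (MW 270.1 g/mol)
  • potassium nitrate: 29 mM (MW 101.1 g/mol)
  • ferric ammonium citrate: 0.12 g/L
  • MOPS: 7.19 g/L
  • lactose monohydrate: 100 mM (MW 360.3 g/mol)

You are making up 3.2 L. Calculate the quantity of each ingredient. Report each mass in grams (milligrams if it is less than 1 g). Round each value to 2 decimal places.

mannitol 16.03 g; sodium succinate hexahydrate 19.97 g; potassium nitrate 9.38 g; ferric ammonium citrate 384.00 mg; MOPS 23.01 g; lactose monohydrate 115.30 g

Scale factor relative to 1 L: 3.2.
mannitol: 27.5 mmol/L × 182.17 g/mol × 3.2 L ÷ 1000 = 16.03 g
sodium succinate hexahydrate: 23.1 mmol/L × 270.1 g/mol × 3.2 L ÷ 1000 = 19.97 g
potassium nitrate: 29 mmol/L × 101.1 g/mol × 3.2 L ÷ 1000 = 9.38 g
ferric ammonium citrate: 0.12 g/L × 3.2 L = 0.384 g = 384.00 mg
MOPS: 7.19 g/L × 3.2 L = 23.01 g
lactose monohydrate: 100 mmol/L × 360.3 g/mol × 3.2 L ÷ 1000 = 115.30 g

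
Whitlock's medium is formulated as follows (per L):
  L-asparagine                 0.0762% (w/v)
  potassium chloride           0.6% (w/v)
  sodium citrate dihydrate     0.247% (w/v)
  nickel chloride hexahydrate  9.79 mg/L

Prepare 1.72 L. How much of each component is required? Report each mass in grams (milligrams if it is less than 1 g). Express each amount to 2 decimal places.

L-asparagine 1.31 g; potassium chloride 10.32 g; sodium citrate dihydrate 4.25 g; nickel chloride hexahydrate 16.84 mg

Scale factor relative to 1 L: 1.72.
L-asparagine: 0.0762 g per 100 mL × 1720 mL ÷ 100 = 1.31 g
potassium chloride: 0.6% w/v = 6 g/L → 6 × 1.72 L = 10.32 g
sodium citrate dihydrate: 0.247% w/v = 2.47 g/L → 2.47 × 1.72 L = 4.25 g
nickel chloride hexahydrate: 9.79 mg/L × 1.72 L = 16.84 mg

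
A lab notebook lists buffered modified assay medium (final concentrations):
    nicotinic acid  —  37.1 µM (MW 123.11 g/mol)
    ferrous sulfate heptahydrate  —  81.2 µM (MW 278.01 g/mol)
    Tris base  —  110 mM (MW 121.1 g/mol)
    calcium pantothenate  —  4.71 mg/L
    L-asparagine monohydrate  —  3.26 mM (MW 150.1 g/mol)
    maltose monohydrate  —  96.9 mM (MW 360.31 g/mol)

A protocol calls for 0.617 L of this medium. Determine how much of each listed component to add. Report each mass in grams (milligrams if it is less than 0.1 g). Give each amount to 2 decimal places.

Scale factor relative to 1 L: 0.617.
nicotinic acid: 37.1 µmol/L × 123.11 g/mol × 0.617 L ÷ 1000 = 2.82 mg
ferrous sulfate heptahydrate: 81.2 µmol/L × 278.01 g/mol × 0.617 L ÷ 1000 = 13.93 mg
Tris base: 110 mmol/L × 121.1 g/mol × 0.617 L ÷ 1000 = 8.22 g
calcium pantothenate: 4.71 mg/L × 0.617 L = 2.91 mg
L-asparagine monohydrate: 3.26 mmol/L × 150.1 g/mol × 0.617 L ÷ 1000 = 0.30 g
maltose monohydrate: 96.9 mmol/L × 360.31 g/mol × 0.617 L ÷ 1000 = 21.54 g

nicotinic acid 2.82 mg; ferrous sulfate heptahydrate 13.93 mg; Tris base 8.22 g; calcium pantothenate 2.91 mg; L-asparagine monohydrate 0.30 g; maltose monohydrate 21.54 g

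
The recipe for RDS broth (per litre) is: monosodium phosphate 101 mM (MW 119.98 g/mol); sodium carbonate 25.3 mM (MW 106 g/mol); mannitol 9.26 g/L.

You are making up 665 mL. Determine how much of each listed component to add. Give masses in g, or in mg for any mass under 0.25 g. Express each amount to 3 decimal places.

monosodium phosphate 8.058 g; sodium carbonate 1.783 g; mannitol 6.158 g

Scale factor relative to 1 L: 0.665.
monosodium phosphate: 101 mmol/L × 119.98 g/mol × 0.665 L ÷ 1000 = 8.058 g
sodium carbonate: 25.3 mmol/L × 106 g/mol × 0.665 L ÷ 1000 = 1.783 g
mannitol: 9.26 g/L × 0.665 L = 6.158 g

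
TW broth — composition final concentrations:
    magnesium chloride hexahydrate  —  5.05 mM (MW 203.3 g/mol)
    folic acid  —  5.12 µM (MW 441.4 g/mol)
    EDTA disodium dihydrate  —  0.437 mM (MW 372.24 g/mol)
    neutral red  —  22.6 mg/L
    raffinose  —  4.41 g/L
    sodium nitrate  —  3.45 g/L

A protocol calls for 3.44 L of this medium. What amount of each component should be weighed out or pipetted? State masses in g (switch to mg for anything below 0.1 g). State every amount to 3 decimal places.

magnesium chloride hexahydrate 3.532 g; folic acid 7.774 mg; EDTA disodium dihydrate 0.560 g; neutral red 77.744 mg; raffinose 15.170 g; sodium nitrate 11.868 g

Scale factor relative to 1 L: 3.44.
magnesium chloride hexahydrate: 5.05 mmol/L × 203.3 g/mol × 3.44 L ÷ 1000 = 3.532 g
folic acid: 5.12 µmol/L × 441.4 g/mol × 3.44 L ÷ 1000 = 7.774 mg
EDTA disodium dihydrate: 0.437 mmol/L × 372.24 g/mol × 3.44 L ÷ 1000 = 0.560 g
neutral red: 22.6 mg/L × 3.44 L = 77.744 mg
raffinose: 4.41 g/L × 3.44 L = 15.170 g
sodium nitrate: 3.45 g/L × 3.44 L = 11.868 g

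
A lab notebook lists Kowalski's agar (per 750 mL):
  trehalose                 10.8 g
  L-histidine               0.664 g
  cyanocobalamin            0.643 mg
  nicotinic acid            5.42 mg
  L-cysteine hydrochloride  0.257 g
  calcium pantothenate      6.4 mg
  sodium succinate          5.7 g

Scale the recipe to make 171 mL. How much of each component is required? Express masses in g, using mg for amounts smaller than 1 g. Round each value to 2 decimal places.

trehalose 2.46 g; L-histidine 151.39 mg; cyanocobalamin 0.15 mg; nicotinic acid 1.24 mg; L-cysteine hydrochloride 58.60 mg; calcium pantothenate 1.46 mg; sodium succinate 1.30 g

Scale factor = 171 mL / 750 mL = 0.228.
trehalose: 10.8 g × (171 mL / 750 mL) = 2.46 g
L-histidine: 0.664 g × (171 mL / 750 mL) = 0.151392 g = 151.39 mg
cyanocobalamin: 0.643 mg × (171 mL / 750 mL) = 0.15 mg
nicotinic acid: 5.42 mg × (171 mL / 750 mL) = 1.24 mg
L-cysteine hydrochloride: 0.257 g × (171 mL / 750 mL) = 0.058596 g = 58.60 mg
calcium pantothenate: 6.4 mg × (171 mL / 750 mL) = 1.46 mg
sodium succinate: 5.7 g × (171 mL / 750 mL) = 1.30 g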